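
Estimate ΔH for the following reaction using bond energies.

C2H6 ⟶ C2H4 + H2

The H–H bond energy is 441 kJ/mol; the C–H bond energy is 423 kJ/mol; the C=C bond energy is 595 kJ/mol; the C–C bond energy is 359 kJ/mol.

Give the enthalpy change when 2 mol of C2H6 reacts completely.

Bonds broken (reactants):
  C–C: 1 × 359 = 359
  C–H: 6 × 423 = 2538
  Σ(broken) = 2897 kJ
Bonds formed (products):
  C–H: 4 × 423 = 1692
  C=C: 1 × 595 = 595
  H–H: 1 × 441 = 441
  Σ(formed) = 2728 kJ
ΔH = Σ(broken) − Σ(formed) = 2897 − 2728 = +169 kJ
For 2× the reaction as written: 2 × (+169) = +338 kJ

ΔH = +338 kJ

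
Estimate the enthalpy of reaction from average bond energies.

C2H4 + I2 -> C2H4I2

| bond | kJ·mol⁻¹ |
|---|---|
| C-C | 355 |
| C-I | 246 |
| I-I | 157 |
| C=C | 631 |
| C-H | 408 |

ΔH ≈ −59 kJ

Bonds broken (reactants):
  C-H: 4 × 408 = 1632
  C=C: 1 × 631 = 631
  I-I: 1 × 157 = 157
  Σ(broken) = 2420 kJ
Bonds formed (products):
  C-C: 1 × 355 = 355
  C-H: 4 × 408 = 1632
  C-I: 2 × 246 = 492
  Σ(formed) = 2479 kJ
ΔH = Σ(broken) − Σ(formed) = 2420 − 2479 = −59 kJ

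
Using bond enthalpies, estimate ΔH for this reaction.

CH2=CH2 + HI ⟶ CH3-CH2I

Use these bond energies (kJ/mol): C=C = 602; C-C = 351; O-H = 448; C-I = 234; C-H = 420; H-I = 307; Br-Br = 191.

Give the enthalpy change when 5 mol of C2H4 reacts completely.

Bonds broken (reactants):
  C-H: 4 × 420 = 1680
  C=C: 1 × 602 = 602
  H-I: 1 × 307 = 307
  Σ(broken) = 2589 kJ
Bonds formed (products):
  C-C: 1 × 351 = 351
  C-H: 5 × 420 = 2100
  C-I: 1 × 234 = 234
  Σ(formed) = 2685 kJ
ΔH = Σ(broken) − Σ(formed) = 2589 − 2685 = −96 kJ
For 5× the reaction as written: 5 × (−96) = −480 kJ

ΔH = −480 kJ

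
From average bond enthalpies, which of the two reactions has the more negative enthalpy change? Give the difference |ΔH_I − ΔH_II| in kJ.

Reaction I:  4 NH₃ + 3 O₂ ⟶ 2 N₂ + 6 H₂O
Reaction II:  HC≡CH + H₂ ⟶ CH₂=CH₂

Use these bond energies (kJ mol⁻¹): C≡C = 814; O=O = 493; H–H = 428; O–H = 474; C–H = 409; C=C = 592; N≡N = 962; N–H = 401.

Reaction I:
  Bonds broken (reactants):
    N–H: 12 × 401 = 4812
    O=O: 3 × 493 = 1479
    Σ(broken) = 6291 kJ
  Bonds formed (products):
    N≡N: 2 × 962 = 1924
    O–H: 12 × 474 = 5688
    Σ(formed) = 7612 kJ
  ΔH_I = 6291 − 7612 = −1321 kJ
Reaction II:
  Bonds broken (reactants):
    C≡C: 1 × 814 = 814
    C–H: 2 × 409 = 818
    H–H: 1 × 428 = 428
    Σ(broken) = 2060 kJ
  Bonds formed (products):
    C–H: 4 × 409 = 1636
    C=C: 1 × 592 = 592
    Σ(formed) = 2228 kJ
  ΔH_II = 2060 − 2228 = −168 kJ
ΔH_I − ΔH_II = −1153 kJ, so reaction I has the more negative ΔH; |ΔH_I − ΔH_II| = 1153 kJ.

Reaction I, by 1153 kJ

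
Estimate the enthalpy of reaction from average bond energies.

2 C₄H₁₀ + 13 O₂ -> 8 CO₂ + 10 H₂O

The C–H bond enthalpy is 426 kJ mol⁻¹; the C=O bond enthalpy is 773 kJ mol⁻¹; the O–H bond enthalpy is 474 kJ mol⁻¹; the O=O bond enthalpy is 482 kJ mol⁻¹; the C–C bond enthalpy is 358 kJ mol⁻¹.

ΔH ≈ −4914 kJ

Bonds broken (reactants):
  C–C: 6 × 358 = 2148
  C–H: 20 × 426 = 8520
  O=O: 13 × 482 = 6266
  Σ(broken) = 16934 kJ
Bonds formed (products):
  C=O: 16 × 773 = 12368
  O–H: 20 × 474 = 9480
  Σ(formed) = 21848 kJ
ΔH = Σ(broken) − Σ(formed) = 16934 − 21848 = −4914 kJ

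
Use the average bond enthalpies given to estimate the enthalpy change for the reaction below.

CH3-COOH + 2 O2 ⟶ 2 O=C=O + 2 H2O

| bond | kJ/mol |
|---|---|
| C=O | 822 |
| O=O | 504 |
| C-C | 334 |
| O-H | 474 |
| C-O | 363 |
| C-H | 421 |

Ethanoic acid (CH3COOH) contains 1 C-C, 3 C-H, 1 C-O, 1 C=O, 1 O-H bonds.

ΔH ≈ −920 kJ

Bonds broken (reactants):
  C-C: 1 × 334 = 334
  C-H: 3 × 421 = 1263
  C-O: 1 × 363 = 363
  C=O: 1 × 822 = 822
  O-H: 1 × 474 = 474
  O=O: 2 × 504 = 1008
  Σ(broken) = 4264 kJ
Bonds formed (products):
  C=O: 4 × 822 = 3288
  O-H: 4 × 474 = 1896
  Σ(formed) = 5184 kJ
ΔH = Σ(broken) − Σ(formed) = 4264 − 5184 = −920 kJ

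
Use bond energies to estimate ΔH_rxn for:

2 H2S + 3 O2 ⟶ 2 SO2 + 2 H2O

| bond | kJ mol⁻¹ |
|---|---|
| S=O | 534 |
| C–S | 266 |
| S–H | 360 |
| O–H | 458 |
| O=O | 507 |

Bonds broken (reactants):
  O=O: 3 × 507 = 1521
  S–H: 4 × 360 = 1440
  Σ(broken) = 2961 kJ
Bonds formed (products):
  O–H: 4 × 458 = 1832
  S=O: 4 × 534 = 2136
  Σ(formed) = 3968 kJ
ΔH = Σ(broken) − Σ(formed) = 2961 − 3968 = −1007 kJ

ΔH ≈ −1007 kJ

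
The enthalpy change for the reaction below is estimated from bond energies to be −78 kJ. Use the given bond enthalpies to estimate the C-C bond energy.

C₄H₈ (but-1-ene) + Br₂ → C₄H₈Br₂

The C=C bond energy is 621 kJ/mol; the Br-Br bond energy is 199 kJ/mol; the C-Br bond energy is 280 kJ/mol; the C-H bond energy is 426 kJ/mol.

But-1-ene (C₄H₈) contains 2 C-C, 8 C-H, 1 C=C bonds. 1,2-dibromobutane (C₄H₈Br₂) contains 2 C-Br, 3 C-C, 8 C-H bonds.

Let D be the C-C bond energy.
Σ(broken) = 1×199 + 2×D + 8×426 + 1×621 = 4228 + 2D
Σ(formed) = 2×280 + 3×D + 8×426 = 3968 + 3D
ΔH = Σ(broken) − Σ(formed) = (4228 + 2D) − (3968 + 3D) = +260 − D
Setting this equal to −78 kJ gives D = 338 kJ/mol.

D(C-C) ≈ 338 kJ/mol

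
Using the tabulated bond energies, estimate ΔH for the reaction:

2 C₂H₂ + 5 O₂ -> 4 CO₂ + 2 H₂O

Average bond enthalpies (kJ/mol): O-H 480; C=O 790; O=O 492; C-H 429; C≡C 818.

ΔH ≈ −2428 kJ

Bonds broken (reactants):
  C≡C: 2 × 818 = 1636
  C-H: 4 × 429 = 1716
  O=O: 5 × 492 = 2460
  Σ(broken) = 5812 kJ
Bonds formed (products):
  C=O: 8 × 790 = 6320
  O-H: 4 × 480 = 1920
  Σ(formed) = 8240 kJ
ΔH = Σ(broken) − Σ(formed) = 5812 − 8240 = −2428 kJ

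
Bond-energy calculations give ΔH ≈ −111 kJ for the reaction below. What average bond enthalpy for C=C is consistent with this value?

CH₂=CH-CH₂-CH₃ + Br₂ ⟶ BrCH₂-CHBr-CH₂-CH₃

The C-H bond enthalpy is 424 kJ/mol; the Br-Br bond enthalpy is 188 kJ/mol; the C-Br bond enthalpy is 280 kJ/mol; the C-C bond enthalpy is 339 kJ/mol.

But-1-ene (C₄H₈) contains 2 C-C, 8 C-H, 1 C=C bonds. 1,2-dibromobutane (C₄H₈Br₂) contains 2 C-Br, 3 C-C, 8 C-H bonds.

Let D be the C=C bond energy.
Σ(broken) = 1×188 + 2×339 + 8×424 + 1×D = 4258 + D
Σ(formed) = 2×280 + 3×339 + 8×424 = 4969
ΔH = Σ(broken) − Σ(formed) = (4258 + D) − (4969) = −711 + D
Setting this equal to −111 kJ gives D = 600 kJ/mol.

D(C=C) ≈ 600 kJ/mol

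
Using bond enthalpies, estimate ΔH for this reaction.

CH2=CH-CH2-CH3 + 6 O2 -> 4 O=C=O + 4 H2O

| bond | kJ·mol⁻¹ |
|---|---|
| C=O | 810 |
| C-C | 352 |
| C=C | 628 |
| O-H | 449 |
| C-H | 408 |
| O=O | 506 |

Bonds broken (reactants):
  C-C: 2 × 352 = 704
  C-H: 8 × 408 = 3264
  C=C: 1 × 628 = 628
  O=O: 6 × 506 = 3036
  Σ(broken) = 7632 kJ
Bonds formed (products):
  C=O: 8 × 810 = 6480
  O-H: 8 × 449 = 3592
  Σ(formed) = 10072 kJ
ΔH = Σ(broken) − Σ(formed) = 7632 − 10072 = −2440 kJ

ΔH ≈ −2440 kJ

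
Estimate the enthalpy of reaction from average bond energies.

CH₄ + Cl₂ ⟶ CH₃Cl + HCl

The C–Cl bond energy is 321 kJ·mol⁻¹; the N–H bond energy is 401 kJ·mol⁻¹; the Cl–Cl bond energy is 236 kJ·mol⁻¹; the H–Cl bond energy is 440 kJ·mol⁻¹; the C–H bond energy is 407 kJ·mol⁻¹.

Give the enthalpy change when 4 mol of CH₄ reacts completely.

Bonds broken (reactants):
  C–H: 4 × 407 = 1628
  Cl–Cl: 1 × 236 = 236
  Σ(broken) = 1864 kJ
Bonds formed (products):
  C–Cl: 1 × 321 = 321
  C–H: 3 × 407 = 1221
  H–Cl: 1 × 440 = 440
  Σ(formed) = 1982 kJ
ΔH = Σ(broken) − Σ(formed) = 1864 − 1982 = −118 kJ
For 4× the reaction as written: 4 × (−118) = −472 kJ

ΔH = −472 kJ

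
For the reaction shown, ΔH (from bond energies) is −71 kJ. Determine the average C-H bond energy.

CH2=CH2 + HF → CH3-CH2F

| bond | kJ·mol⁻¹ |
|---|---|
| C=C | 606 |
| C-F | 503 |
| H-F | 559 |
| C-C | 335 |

Let D be the C-H bond energy.
Σ(broken) = 4×D + 1×606 + 1×559 = 1165 + 4D
Σ(formed) = 1×335 + 1×503 + 5×D = 838 + 5D
ΔH = Σ(broken) − Σ(formed) = (1165 + 4D) − (838 + 5D) = +327 − D
Setting this equal to −71 kJ gives D = 398 kJ/mol.

D(C-H) ≈ 398 kJ/mol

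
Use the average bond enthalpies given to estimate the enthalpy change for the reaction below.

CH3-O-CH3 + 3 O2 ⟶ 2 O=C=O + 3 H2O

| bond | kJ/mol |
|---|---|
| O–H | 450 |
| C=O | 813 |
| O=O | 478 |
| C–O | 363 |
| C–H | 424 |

Bonds broken (reactants):
  C–H: 6 × 424 = 2544
  C–O: 2 × 363 = 726
  O=O: 3 × 478 = 1434
  Σ(broken) = 4704 kJ
Bonds formed (products):
  C=O: 4 × 813 = 3252
  O–H: 6 × 450 = 2700
  Σ(formed) = 5952 kJ
ΔH = Σ(broken) − Σ(formed) = 4704 − 5952 = −1248 kJ

ΔH ≈ −1248 kJ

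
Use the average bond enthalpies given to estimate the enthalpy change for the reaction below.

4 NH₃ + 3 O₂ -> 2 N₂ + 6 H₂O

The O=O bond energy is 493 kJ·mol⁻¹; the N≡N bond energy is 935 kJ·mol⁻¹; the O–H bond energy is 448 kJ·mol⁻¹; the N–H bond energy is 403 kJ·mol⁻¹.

Bonds broken (reactants):
  N–H: 12 × 403 = 4836
  O=O: 3 × 493 = 1479
  Σ(broken) = 6315 kJ
Bonds formed (products):
  N≡N: 2 × 935 = 1870
  O–H: 12 × 448 = 5376
  Σ(formed) = 7246 kJ
ΔH = Σ(broken) − Σ(formed) = 6315 − 7246 = −931 kJ

ΔH ≈ −931 kJ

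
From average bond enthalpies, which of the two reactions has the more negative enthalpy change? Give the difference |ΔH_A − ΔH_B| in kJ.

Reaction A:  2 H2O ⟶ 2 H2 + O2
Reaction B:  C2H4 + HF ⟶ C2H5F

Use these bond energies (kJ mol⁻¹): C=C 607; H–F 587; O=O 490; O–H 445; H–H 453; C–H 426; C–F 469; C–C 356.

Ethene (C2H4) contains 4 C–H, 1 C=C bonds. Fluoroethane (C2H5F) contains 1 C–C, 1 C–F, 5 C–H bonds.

Reaction B, by 441 kJ

Reaction A:
  Bonds broken (reactants):
    O–H: 4 × 445 = 1780
    Σ(broken) = 1780 kJ
  Bonds formed (products):
    H–H: 2 × 453 = 906
    O=O: 1 × 490 = 490
    Σ(formed) = 1396 kJ
  ΔH_A = 1780 − 1396 = +384 kJ
Reaction B:
  Bonds broken (reactants):
    C–H: 4 × 426 = 1704
    C=C: 1 × 607 = 607
    H–F: 1 × 587 = 587
    Σ(broken) = 2898 kJ
  Bonds formed (products):
    C–C: 1 × 356 = 356
    C–F: 1 × 469 = 469
    C–H: 5 × 426 = 2130
    Σ(formed) = 2955 kJ
  ΔH_B = 2898 − 2955 = −57 kJ
ΔH_A − ΔH_B = +441 kJ, so reaction B has the more negative ΔH; |ΔH_A − ΔH_B| = 441 kJ.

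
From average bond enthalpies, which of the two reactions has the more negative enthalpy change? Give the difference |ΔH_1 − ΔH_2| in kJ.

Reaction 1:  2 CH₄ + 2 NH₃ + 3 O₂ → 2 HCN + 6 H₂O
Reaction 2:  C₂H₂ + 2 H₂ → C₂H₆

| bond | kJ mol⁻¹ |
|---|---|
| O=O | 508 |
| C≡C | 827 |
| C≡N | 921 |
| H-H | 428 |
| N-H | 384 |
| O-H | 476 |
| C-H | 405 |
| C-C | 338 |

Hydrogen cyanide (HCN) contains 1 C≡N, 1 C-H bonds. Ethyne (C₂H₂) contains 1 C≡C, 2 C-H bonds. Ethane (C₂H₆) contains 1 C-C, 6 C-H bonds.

Reaction 1:
  Bonds broken (reactants):
    C-H: 8 × 405 = 3240
    N-H: 6 × 384 = 2304
    O=O: 3 × 508 = 1524
    Σ(broken) = 7068 kJ
  Bonds formed (products):
    C≡N: 2 × 921 = 1842
    C-H: 2 × 405 = 810
    O-H: 12 × 476 = 5712
    Σ(formed) = 8364 kJ
  ΔH_1 = 7068 − 8364 = −1296 kJ
Reaction 2:
  Bonds broken (reactants):
    C≡C: 1 × 827 = 827
    C-H: 2 × 405 = 810
    H-H: 2 × 428 = 856
    Σ(broken) = 2493 kJ
  Bonds formed (products):
    C-C: 1 × 338 = 338
    C-H: 6 × 405 = 2430
    Σ(formed) = 2768 kJ
  ΔH_2 = 2493 − 2768 = −275 kJ
ΔH_1 − ΔH_2 = −1021 kJ, so reaction 1 has the more negative ΔH; |ΔH_1 − ΔH_2| = 1021 kJ.

Reaction 1, by 1021 kJ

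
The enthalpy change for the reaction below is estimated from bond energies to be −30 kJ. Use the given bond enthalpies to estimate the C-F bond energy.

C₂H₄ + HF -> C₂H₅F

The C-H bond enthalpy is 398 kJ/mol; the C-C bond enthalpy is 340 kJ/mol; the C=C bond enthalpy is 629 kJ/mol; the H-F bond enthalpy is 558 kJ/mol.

D(C-F) ≈ 479 kJ/mol

Let D be the C-F bond energy.
Σ(broken) = 4×398 + 1×629 + 1×558 = 2779
Σ(formed) = 1×340 + 1×D + 5×398 = 2330 + D
ΔH = Σ(broken) − Σ(formed) = (2779) − (2330 + D) = +449 − D
Setting this equal to −30 kJ gives D = 479 kJ/mol.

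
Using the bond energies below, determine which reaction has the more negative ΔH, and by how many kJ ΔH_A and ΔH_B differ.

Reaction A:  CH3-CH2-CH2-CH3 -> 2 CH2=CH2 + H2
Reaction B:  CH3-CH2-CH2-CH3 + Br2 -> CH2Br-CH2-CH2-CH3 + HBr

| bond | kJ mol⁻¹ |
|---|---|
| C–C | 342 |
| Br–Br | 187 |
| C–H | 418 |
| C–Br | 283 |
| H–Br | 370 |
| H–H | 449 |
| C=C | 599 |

Reaction A:
  Bonds broken (reactants):
    C–C: 3 × 342 = 1026
    C–H: 10 × 418 = 4180
    Σ(broken) = 5206 kJ
  Bonds formed (products):
    C–H: 8 × 418 = 3344
    C=C: 2 × 599 = 1198
    H–H: 1 × 449 = 449
    Σ(formed) = 4991 kJ
  ΔH_A = 5206 − 4991 = +215 kJ
Reaction B:
  Bonds broken (reactants):
    Br–Br: 1 × 187 = 187
    C–C: 3 × 342 = 1026
    C–H: 10 × 418 = 4180
    Σ(broken) = 5393 kJ
  Bonds formed (products):
    C–Br: 1 × 283 = 283
    C–C: 3 × 342 = 1026
    C–H: 9 × 418 = 3762
    H–Br: 1 × 370 = 370
    Σ(formed) = 5441 kJ
  ΔH_B = 5393 − 5441 = −48 kJ
ΔH_A − ΔH_B = +263 kJ, so reaction B has the more negative ΔH; |ΔH_A − ΔH_B| = 263 kJ.

Reaction B, by 263 kJ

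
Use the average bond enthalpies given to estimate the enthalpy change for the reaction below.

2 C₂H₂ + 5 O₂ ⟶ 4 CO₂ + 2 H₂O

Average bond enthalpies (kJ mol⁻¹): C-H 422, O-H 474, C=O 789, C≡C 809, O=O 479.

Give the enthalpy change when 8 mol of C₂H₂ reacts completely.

Bonds broken (reactants):
  C≡C: 2 × 809 = 1618
  C-H: 4 × 422 = 1688
  O=O: 5 × 479 = 2395
  Σ(broken) = 5701 kJ
Bonds formed (products):
  C=O: 8 × 789 = 6312
  O-H: 4 × 474 = 1896
  Σ(formed) = 8208 kJ
ΔH = Σ(broken) − Σ(formed) = 5701 − 8208 = −2507 kJ
For 4× the reaction as written: 4 × (−2507) = −10028 kJ

ΔH = −10028 kJ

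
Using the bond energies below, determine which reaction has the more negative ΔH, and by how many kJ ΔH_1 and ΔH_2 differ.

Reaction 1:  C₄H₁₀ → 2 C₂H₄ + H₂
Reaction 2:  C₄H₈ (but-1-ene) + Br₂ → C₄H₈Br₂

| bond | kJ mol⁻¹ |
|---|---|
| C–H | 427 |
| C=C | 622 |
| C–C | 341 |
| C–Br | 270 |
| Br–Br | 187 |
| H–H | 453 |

Reaction 1:
  Bonds broken (reactants):
    C–C: 3 × 341 = 1023
    C–H: 10 × 427 = 4270
    Σ(broken) = 5293 kJ
  Bonds formed (products):
    C–H: 8 × 427 = 3416
    C=C: 2 × 622 = 1244
    H–H: 1 × 453 = 453
    Σ(formed) = 5113 kJ
  ΔH_1 = 5293 − 5113 = +180 kJ
Reaction 2:
  Bonds broken (reactants):
    Br–Br: 1 × 187 = 187
    C–C: 2 × 341 = 682
    C–H: 8 × 427 = 3416
    C=C: 1 × 622 = 622
    Σ(broken) = 4907 kJ
  Bonds formed (products):
    C–Br: 2 × 270 = 540
    C–C: 3 × 341 = 1023
    C–H: 8 × 427 = 3416
    Σ(formed) = 4979 kJ
  ΔH_2 = 4907 − 4979 = −72 kJ
ΔH_1 − ΔH_2 = +252 kJ, so reaction 2 has the more negative ΔH; |ΔH_1 − ΔH_2| = 252 kJ.

Reaction 2, by 252 kJ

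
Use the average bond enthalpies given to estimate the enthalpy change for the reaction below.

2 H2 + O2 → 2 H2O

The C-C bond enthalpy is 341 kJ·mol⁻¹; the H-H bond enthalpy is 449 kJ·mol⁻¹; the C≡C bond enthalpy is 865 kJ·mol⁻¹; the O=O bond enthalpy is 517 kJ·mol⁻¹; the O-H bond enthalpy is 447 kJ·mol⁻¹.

ΔH ≈ −373 kJ

Bonds broken (reactants):
  H-H: 2 × 449 = 898
  O=O: 1 × 517 = 517
  Σ(broken) = 1415 kJ
Bonds formed (products):
  O-H: 4 × 447 = 1788
  Σ(formed) = 1788 kJ
ΔH = Σ(broken) − Σ(formed) = 1415 − 1788 = −373 kJ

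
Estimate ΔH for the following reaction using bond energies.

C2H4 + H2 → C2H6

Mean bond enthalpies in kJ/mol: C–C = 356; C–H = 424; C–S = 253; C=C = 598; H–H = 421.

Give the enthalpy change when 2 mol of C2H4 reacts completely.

Bonds broken (reactants):
  C–H: 4 × 424 = 1696
  C=C: 1 × 598 = 598
  H–H: 1 × 421 = 421
  Σ(broken) = 2715 kJ
Bonds formed (products):
  C–C: 1 × 356 = 356
  C–H: 6 × 424 = 2544
  Σ(formed) = 2900 kJ
ΔH = Σ(broken) − Σ(formed) = 2715 − 2900 = −185 kJ
For 2× the reaction as written: 2 × (−185) = −370 kJ

ΔH = −370 kJ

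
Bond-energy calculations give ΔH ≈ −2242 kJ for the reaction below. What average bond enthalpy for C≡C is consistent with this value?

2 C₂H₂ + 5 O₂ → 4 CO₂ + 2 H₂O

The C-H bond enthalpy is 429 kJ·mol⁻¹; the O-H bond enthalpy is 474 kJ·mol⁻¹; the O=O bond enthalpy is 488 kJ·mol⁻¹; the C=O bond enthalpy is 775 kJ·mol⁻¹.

D(C≡C) ≈ 849 kJ/mol

Let D be the C≡C bond energy.
Σ(broken) = 2×D + 4×429 + 5×488 = 4156 + 2D
Σ(formed) = 8×775 + 4×474 = 8096
ΔH = Σ(broken) − Σ(formed) = (4156 + 2D) − (8096) = −3940 + 2D
Setting this equal to −2242 kJ gives 2D = 1698, so D = 849 kJ/mol.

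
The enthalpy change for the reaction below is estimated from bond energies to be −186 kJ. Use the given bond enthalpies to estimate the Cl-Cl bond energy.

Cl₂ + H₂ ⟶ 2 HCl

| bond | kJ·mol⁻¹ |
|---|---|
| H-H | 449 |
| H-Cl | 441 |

Let D be the Cl-Cl bond energy.
Σ(broken) = 1×D + 1×449 = 449 + D
Σ(formed) = 2×441 = 882
ΔH = Σ(broken) − Σ(formed) = (449 + D) − (882) = −433 + D
Setting this equal to −186 kJ gives D = 247 kJ/mol.

D(Cl-Cl) ≈ 247 kJ/mol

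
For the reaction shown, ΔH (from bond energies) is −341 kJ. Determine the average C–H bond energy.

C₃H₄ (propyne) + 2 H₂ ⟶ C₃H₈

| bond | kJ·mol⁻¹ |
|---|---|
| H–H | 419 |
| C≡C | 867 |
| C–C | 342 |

D(C–H) ≈ 426 kJ/mol

Let D be the C–H bond energy.
Σ(broken) = 1×867 + 1×342 + 4×D + 2×419 = 2047 + 4D
Σ(formed) = 2×342 + 8×D = 684 + 8D
ΔH = Σ(broken) − Σ(formed) = (2047 + 4D) − (684 + 8D) = +1363 − 4D
Setting this equal to −341 kJ gives 4D = 1704, so D = 426 kJ/mol.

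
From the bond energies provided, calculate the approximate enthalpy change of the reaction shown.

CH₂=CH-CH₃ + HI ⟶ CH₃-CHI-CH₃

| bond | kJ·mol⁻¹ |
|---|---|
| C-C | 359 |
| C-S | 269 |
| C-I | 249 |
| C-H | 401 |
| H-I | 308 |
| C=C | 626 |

ΔH ≈ −75 kJ

Bonds broken (reactants):
  C-C: 1 × 359 = 359
  C-H: 6 × 401 = 2406
  C=C: 1 × 626 = 626
  H-I: 1 × 308 = 308
  Σ(broken) = 3699 kJ
Bonds formed (products):
  C-C: 2 × 359 = 718
  C-H: 7 × 401 = 2807
  C-I: 1 × 249 = 249
  Σ(formed) = 3774 kJ
ΔH = Σ(broken) − Σ(formed) = 3699 − 3774 = −75 kJ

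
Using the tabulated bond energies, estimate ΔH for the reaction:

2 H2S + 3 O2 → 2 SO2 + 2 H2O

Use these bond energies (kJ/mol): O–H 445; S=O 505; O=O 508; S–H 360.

Bonds broken (reactants):
  O=O: 3 × 508 = 1524
  S–H: 4 × 360 = 1440
  Σ(broken) = 2964 kJ
Bonds formed (products):
  O–H: 4 × 445 = 1780
  S=O: 4 × 505 = 2020
  Σ(formed) = 3800 kJ
ΔH = Σ(broken) − Σ(formed) = 2964 − 3800 = −836 kJ

ΔH ≈ −836 kJ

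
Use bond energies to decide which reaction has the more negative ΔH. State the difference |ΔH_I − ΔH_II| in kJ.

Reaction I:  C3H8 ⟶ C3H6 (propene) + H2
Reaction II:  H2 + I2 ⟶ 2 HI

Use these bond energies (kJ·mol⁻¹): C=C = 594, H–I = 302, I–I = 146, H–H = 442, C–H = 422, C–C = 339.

Reaction II, by 163 kJ

Reaction I:
  Bonds broken (reactants):
    C–C: 2 × 339 = 678
    C–H: 8 × 422 = 3376
    Σ(broken) = 4054 kJ
  Bonds formed (products):
    C–C: 1 × 339 = 339
    C–H: 6 × 422 = 2532
    C=C: 1 × 594 = 594
    H–H: 1 × 442 = 442
    Σ(formed) = 3907 kJ
  ΔH_I = 4054 − 3907 = +147 kJ
Reaction II:
  Bonds broken (reactants):
    H–H: 1 × 442 = 442
    I–I: 1 × 146 = 146
    Σ(broken) = 588 kJ
  Bonds formed (products):
    H–I: 2 × 302 = 604
    Σ(formed) = 604 kJ
  ΔH_II = 588 − 604 = −16 kJ
ΔH_I − ΔH_II = +163 kJ, so reaction II has the more negative ΔH; |ΔH_I − ΔH_II| = 163 kJ.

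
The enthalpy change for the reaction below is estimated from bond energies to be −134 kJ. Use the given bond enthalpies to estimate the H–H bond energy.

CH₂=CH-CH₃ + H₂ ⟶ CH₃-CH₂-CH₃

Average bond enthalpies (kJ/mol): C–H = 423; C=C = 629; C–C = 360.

Let D be the H–H bond energy.
Σ(broken) = 1×360 + 6×423 + 1×629 + 1×D = 3527 + D
Σ(formed) = 2×360 + 8×423 = 4104
ΔH = Σ(broken) − Σ(formed) = (3527 + D) − (4104) = −577 + D
Setting this equal to −134 kJ gives D = 443 kJ/mol.

D(H–H) ≈ 443 kJ/mol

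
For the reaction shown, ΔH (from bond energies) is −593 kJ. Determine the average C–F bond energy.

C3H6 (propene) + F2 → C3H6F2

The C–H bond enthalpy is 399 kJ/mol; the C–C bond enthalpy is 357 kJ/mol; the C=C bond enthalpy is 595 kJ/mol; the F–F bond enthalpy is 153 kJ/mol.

Let D be the C–F bond energy.
Σ(broken) = 1×357 + 6×399 + 1×595 + 1×153 = 3499
Σ(formed) = 2×357 + 2×D + 6×399 = 3108 + 2D
ΔH = Σ(broken) − Σ(formed) = (3499) − (3108 + 2D) = +391 − 2D
Setting this equal to −593 kJ gives 2D = 984, so D = 492 kJ/mol.

D(C–F) ≈ 492 kJ/mol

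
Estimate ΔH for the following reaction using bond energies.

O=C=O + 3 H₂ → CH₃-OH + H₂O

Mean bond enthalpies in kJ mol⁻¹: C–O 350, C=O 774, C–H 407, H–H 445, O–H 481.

ΔH ≈ −131 kJ

Bonds broken (reactants):
  C=O: 2 × 774 = 1548
  H–H: 3 × 445 = 1335
  Σ(broken) = 2883 kJ
Bonds formed (products):
  C–H: 3 × 407 = 1221
  C–O: 1 × 350 = 350
  O–H: 3 × 481 = 1443
  Σ(formed) = 3014 kJ
ΔH = Σ(broken) − Σ(formed) = 2883 − 3014 = −131 kJ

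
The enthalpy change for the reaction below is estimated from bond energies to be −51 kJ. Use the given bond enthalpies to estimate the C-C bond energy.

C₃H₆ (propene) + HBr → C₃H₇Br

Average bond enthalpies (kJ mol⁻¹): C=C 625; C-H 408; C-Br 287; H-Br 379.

D(C-C) ≈ 360 kJ/mol

Let D be the C-C bond energy.
Σ(broken) = 1×D + 6×408 + 1×625 + 1×379 = 3452 + D
Σ(formed) = 1×287 + 2×D + 7×408 = 3143 + 2D
ΔH = Σ(broken) − Σ(formed) = (3452 + D) − (3143 + 2D) = +309 − D
Setting this equal to −51 kJ gives D = 360 kJ/mol.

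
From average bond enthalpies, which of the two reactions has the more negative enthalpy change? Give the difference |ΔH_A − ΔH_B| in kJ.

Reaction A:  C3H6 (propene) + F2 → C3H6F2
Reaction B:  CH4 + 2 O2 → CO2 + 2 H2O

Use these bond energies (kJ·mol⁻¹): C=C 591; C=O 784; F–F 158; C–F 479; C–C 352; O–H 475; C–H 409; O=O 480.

Reaction A:
  Bonds broken (reactants):
    C–C: 1 × 352 = 352
    C–H: 6 × 409 = 2454
    C=C: 1 × 591 = 591
    F–F: 1 × 158 = 158
    Σ(broken) = 3555 kJ
  Bonds formed (products):
    C–C: 2 × 352 = 704
    C–F: 2 × 479 = 958
    C–H: 6 × 409 = 2454
    Σ(formed) = 4116 kJ
  ΔH_A = 3555 − 4116 = −561 kJ
Reaction B:
  Bonds broken (reactants):
    C–H: 4 × 409 = 1636
    O=O: 2 × 480 = 960
    Σ(broken) = 2596 kJ
  Bonds formed (products):
    C=O: 2 × 784 = 1568
    O–H: 4 × 475 = 1900
    Σ(formed) = 3468 kJ
  ΔH_B = 2596 − 3468 = −872 kJ
ΔH_A − ΔH_B = +311 kJ, so reaction B has the more negative ΔH; |ΔH_A − ΔH_B| = 311 kJ.

Reaction B, by 311 kJ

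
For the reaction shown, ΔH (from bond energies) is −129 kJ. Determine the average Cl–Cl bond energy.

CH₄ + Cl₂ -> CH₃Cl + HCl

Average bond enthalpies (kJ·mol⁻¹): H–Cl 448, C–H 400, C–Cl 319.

Let D be the Cl–Cl bond energy.
Σ(broken) = 4×400 + 1×D = 1600 + D
Σ(formed) = 1×319 + 3×400 + 1×448 = 1967
ΔH = Σ(broken) − Σ(formed) = (1600 + D) − (1967) = −367 + D
Setting this equal to −129 kJ gives D = 238 kJ/mol.

D(Cl–Cl) ≈ 238 kJ/mol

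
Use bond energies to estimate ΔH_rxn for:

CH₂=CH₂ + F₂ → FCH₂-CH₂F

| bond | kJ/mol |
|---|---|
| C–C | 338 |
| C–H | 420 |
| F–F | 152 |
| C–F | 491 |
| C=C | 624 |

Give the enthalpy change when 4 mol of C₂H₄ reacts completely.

Bonds broken (reactants):
  C–H: 4 × 420 = 1680
  C=C: 1 × 624 = 624
  F–F: 1 × 152 = 152
  Σ(broken) = 2456 kJ
Bonds formed (products):
  C–C: 1 × 338 = 338
  C–F: 2 × 491 = 982
  C–H: 4 × 420 = 1680
  Σ(formed) = 3000 kJ
ΔH = Σ(broken) − Σ(formed) = 2456 − 3000 = −544 kJ
For 4× the reaction as written: 4 × (−544) = −2176 kJ

ΔH = −2176 kJ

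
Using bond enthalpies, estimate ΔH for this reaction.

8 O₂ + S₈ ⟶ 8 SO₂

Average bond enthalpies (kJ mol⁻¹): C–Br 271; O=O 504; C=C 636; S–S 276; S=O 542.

ΔH ≈ −2432 kJ

Bonds broken (reactants):
  O=O: 8 × 504 = 4032
  S–S: 8 × 276 = 2208
  Σ(broken) = 6240 kJ
Bonds formed (products):
  S=O: 16 × 542 = 8672
  Σ(formed) = 8672 kJ
ΔH = Σ(broken) − Σ(formed) = 6240 − 8672 = −2432 kJ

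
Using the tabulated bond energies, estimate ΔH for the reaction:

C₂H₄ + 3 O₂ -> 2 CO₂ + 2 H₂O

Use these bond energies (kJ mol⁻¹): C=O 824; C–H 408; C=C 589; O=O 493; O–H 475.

ΔH ≈ −1496 kJ

Bonds broken (reactants):
  C–H: 4 × 408 = 1632
  C=C: 1 × 589 = 589
  O=O: 3 × 493 = 1479
  Σ(broken) = 3700 kJ
Bonds formed (products):
  C=O: 4 × 824 = 3296
  O–H: 4 × 475 = 1900
  Σ(formed) = 5196 kJ
ΔH = Σ(broken) − Σ(formed) = 3700 − 5196 = −1496 kJ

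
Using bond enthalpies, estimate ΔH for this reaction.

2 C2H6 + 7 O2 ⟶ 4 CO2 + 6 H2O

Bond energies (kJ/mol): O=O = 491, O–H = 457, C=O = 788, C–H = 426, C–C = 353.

ΔH ≈ −2533 kJ

Bonds broken (reactants):
  C–C: 2 × 353 = 706
  C–H: 12 × 426 = 5112
  O=O: 7 × 491 = 3437
  Σ(broken) = 9255 kJ
Bonds formed (products):
  C=O: 8 × 788 = 6304
  O–H: 12 × 457 = 5484
  Σ(formed) = 11788 kJ
ΔH = Σ(broken) − Σ(formed) = 9255 − 11788 = −2533 kJ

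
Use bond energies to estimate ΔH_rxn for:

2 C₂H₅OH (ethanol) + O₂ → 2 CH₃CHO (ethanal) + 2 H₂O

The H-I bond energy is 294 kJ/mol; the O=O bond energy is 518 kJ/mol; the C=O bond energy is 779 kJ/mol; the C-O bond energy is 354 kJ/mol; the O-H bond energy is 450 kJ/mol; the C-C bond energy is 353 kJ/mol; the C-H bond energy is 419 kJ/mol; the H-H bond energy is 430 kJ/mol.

ΔH ≈ −394 kJ

Bonds broken (reactants):
  C-C: 2 × 353 = 706
  C-H: 10 × 419 = 4190
  C-O: 2 × 354 = 708
  O-H: 2 × 450 = 900
  O=O: 1 × 518 = 518
  Σ(broken) = 7022 kJ
Bonds formed (products):
  C-C: 2 × 353 = 706
  C-H: 8 × 419 = 3352
  C=O: 2 × 779 = 1558
  O-H: 4 × 450 = 1800
  Σ(formed) = 7416 kJ
ΔH = Σ(broken) − Σ(formed) = 7022 − 7416 = −394 kJ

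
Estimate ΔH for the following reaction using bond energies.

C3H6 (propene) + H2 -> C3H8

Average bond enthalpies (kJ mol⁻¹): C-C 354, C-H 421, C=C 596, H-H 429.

ΔH ≈ −171 kJ

Bonds broken (reactants):
  C-C: 1 × 354 = 354
  C-H: 6 × 421 = 2526
  C=C: 1 × 596 = 596
  H-H: 1 × 429 = 429
  Σ(broken) = 3905 kJ
Bonds formed (products):
  C-C: 2 × 354 = 708
  C-H: 8 × 421 = 3368
  Σ(formed) = 4076 kJ
ΔH = Σ(broken) − Σ(formed) = 3905 − 4076 = −171 kJ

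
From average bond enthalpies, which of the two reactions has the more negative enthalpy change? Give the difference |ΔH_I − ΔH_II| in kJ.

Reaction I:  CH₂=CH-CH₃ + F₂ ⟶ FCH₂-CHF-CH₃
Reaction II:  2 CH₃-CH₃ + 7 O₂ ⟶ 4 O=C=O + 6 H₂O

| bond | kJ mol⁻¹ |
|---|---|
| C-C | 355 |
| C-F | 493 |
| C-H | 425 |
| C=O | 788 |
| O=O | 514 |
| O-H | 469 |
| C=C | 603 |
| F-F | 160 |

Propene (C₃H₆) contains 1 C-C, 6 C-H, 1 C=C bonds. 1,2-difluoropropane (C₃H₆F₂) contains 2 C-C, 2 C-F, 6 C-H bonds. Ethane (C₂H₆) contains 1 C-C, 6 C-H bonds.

Reaction II, by 1946 kJ

Reaction I:
  Bonds broken (reactants):
    C-C: 1 × 355 = 355
    C-H: 6 × 425 = 2550
    C=C: 1 × 603 = 603
    F-F: 1 × 160 = 160
    Σ(broken) = 3668 kJ
  Bonds formed (products):
    C-C: 2 × 355 = 710
    C-F: 2 × 493 = 986
    C-H: 6 × 425 = 2550
    Σ(formed) = 4246 kJ
  ΔH_I = 3668 − 4246 = −578 kJ
Reaction II:
  Bonds broken (reactants):
    C-C: 2 × 355 = 710
    C-H: 12 × 425 = 5100
    O=O: 7 × 514 = 3598
    Σ(broken) = 9408 kJ
  Bonds formed (products):
    C=O: 8 × 788 = 6304
    O-H: 12 × 469 = 5628
    Σ(formed) = 11932 kJ
  ΔH_II = 9408 − 11932 = −2524 kJ
ΔH_I − ΔH_II = +1946 kJ, so reaction II has the more negative ΔH; |ΔH_I − ΔH_II| = 1946 kJ.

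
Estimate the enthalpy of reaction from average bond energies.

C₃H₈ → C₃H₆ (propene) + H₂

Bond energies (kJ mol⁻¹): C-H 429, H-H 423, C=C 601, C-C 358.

ΔH ≈ +192 kJ

Bonds broken (reactants):
  C-C: 2 × 358 = 716
  C-H: 8 × 429 = 3432
  Σ(broken) = 4148 kJ
Bonds formed (products):
  C-C: 1 × 358 = 358
  C-H: 6 × 429 = 2574
  C=C: 1 × 601 = 601
  H-H: 1 × 423 = 423
  Σ(formed) = 3956 kJ
ΔH = Σ(broken) − Σ(formed) = 4148 − 3956 = +192 kJ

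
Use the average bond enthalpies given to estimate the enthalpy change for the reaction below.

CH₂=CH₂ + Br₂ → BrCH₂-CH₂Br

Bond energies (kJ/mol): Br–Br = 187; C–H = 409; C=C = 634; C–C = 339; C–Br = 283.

Bonds broken (reactants):
  Br–Br: 1 × 187 = 187
  C–H: 4 × 409 = 1636
  C=C: 1 × 634 = 634
  Σ(broken) = 2457 kJ
Bonds formed (products):
  C–Br: 2 × 283 = 566
  C–C: 1 × 339 = 339
  C–H: 4 × 409 = 1636
  Σ(formed) = 2541 kJ
ΔH = Σ(broken) − Σ(formed) = 2457 − 2541 = −84 kJ

ΔH ≈ −84 kJ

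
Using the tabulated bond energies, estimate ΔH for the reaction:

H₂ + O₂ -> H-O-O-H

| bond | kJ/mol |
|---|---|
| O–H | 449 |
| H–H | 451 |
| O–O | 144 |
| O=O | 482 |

ΔH ≈ −109 kJ

Bonds broken (reactants):
  H–H: 1 × 451 = 451
  O=O: 1 × 482 = 482
  Σ(broken) = 933 kJ
Bonds formed (products):
  O–H: 2 × 449 = 898
  O–O: 1 × 144 = 144
  Σ(formed) = 1042 kJ
ΔH = Σ(broken) − Σ(formed) = 933 − 1042 = −109 kJ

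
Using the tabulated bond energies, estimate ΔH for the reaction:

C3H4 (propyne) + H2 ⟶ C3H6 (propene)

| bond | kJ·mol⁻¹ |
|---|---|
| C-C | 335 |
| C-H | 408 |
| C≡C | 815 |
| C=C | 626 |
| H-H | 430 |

Bonds broken (reactants):
  C≡C: 1 × 815 = 815
  C-C: 1 × 335 = 335
  C-H: 4 × 408 = 1632
  H-H: 1 × 430 = 430
  Σ(broken) = 3212 kJ
Bonds formed (products):
  C-C: 1 × 335 = 335
  C-H: 6 × 408 = 2448
  C=C: 1 × 626 = 626
  Σ(formed) = 3409 kJ
ΔH = Σ(broken) − Σ(formed) = 3212 − 3409 = −197 kJ

ΔH ≈ −197 kJ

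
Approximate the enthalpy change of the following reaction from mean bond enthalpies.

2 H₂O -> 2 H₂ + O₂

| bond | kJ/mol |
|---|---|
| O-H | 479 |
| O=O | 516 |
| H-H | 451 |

Bonds broken (reactants):
  O-H: 4 × 479 = 1916
  Σ(broken) = 1916 kJ
Bonds formed (products):
  H-H: 2 × 451 = 902
  O=O: 1 × 516 = 516
  Σ(formed) = 1418 kJ
ΔH = Σ(broken) − Σ(formed) = 1916 − 1418 = +498 kJ

ΔH ≈ +498 kJ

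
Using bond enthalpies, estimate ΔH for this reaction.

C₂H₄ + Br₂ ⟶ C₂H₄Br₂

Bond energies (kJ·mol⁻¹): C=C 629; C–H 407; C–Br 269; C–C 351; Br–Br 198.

ΔH ≈ −62 kJ

Bonds broken (reactants):
  Br–Br: 1 × 198 = 198
  C–H: 4 × 407 = 1628
  C=C: 1 × 629 = 629
  Σ(broken) = 2455 kJ
Bonds formed (products):
  C–Br: 2 × 269 = 538
  C–C: 1 × 351 = 351
  C–H: 4 × 407 = 1628
  Σ(formed) = 2517 kJ
ΔH = Σ(broken) − Σ(formed) = 2455 − 2517 = −62 kJ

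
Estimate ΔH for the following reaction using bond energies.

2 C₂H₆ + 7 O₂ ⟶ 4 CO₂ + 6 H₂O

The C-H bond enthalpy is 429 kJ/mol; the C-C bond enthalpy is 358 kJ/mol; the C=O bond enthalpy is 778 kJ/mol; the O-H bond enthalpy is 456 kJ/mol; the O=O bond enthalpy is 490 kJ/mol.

ΔH ≈ −2402 kJ

Bonds broken (reactants):
  C-C: 2 × 358 = 716
  C-H: 12 × 429 = 5148
  O=O: 7 × 490 = 3430
  Σ(broken) = 9294 kJ
Bonds formed (products):
  C=O: 8 × 778 = 6224
  O-H: 12 × 456 = 5472
  Σ(formed) = 11696 kJ
ΔH = Σ(broken) − Σ(formed) = 9294 − 11696 = −2402 kJ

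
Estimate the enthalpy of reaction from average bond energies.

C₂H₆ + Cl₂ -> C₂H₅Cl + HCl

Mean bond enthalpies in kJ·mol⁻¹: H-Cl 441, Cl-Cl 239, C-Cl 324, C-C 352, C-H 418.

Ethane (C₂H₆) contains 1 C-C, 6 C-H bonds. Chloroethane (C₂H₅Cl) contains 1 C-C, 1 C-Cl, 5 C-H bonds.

ΔH ≈ −108 kJ

Bonds broken (reactants):
  C-C: 1 × 352 = 352
  C-H: 6 × 418 = 2508
  Cl-Cl: 1 × 239 = 239
  Σ(broken) = 3099 kJ
Bonds formed (products):
  C-C: 1 × 352 = 352
  C-Cl: 1 × 324 = 324
  C-H: 5 × 418 = 2090
  H-Cl: 1 × 441 = 441
  Σ(formed) = 3207 kJ
ΔH = Σ(broken) − Σ(formed) = 3099 − 3207 = −108 kJ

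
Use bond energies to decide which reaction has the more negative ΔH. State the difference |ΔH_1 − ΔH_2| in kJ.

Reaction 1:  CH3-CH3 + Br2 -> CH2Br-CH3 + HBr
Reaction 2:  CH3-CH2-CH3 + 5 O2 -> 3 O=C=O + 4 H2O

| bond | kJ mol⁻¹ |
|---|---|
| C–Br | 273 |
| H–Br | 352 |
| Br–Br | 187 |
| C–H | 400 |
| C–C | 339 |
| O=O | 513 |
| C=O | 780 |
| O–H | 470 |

Reaction 2, by 1959 kJ

Reaction 1:
  Bonds broken (reactants):
    Br–Br: 1 × 187 = 187
    C–C: 1 × 339 = 339
    C–H: 6 × 400 = 2400
    Σ(broken) = 2926 kJ
  Bonds formed (products):
    C–Br: 1 × 273 = 273
    C–C: 1 × 339 = 339
    C–H: 5 × 400 = 2000
    H–Br: 1 × 352 = 352
    Σ(formed) = 2964 kJ
  ΔH_1 = 2926 − 2964 = −38 kJ
Reaction 2:
  Bonds broken (reactants):
    C–C: 2 × 339 = 678
    C–H: 8 × 400 = 3200
    O=O: 5 × 513 = 2565
    Σ(broken) = 6443 kJ
  Bonds formed (products):
    C=O: 6 × 780 = 4680
    O–H: 8 × 470 = 3760
    Σ(formed) = 8440 kJ
  ΔH_2 = 6443 − 8440 = −1997 kJ
ΔH_1 − ΔH_2 = +1959 kJ, so reaction 2 has the more negative ΔH; |ΔH_1 − ΔH_2| = 1959 kJ.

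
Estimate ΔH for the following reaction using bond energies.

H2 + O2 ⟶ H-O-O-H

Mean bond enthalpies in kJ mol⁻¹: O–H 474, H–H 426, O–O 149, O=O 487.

ΔH ≈ −184 kJ

Bonds broken (reactants):
  H–H: 1 × 426 = 426
  O=O: 1 × 487 = 487
  Σ(broken) = 913 kJ
Bonds formed (products):
  O–H: 2 × 474 = 948
  O–O: 1 × 149 = 149
  Σ(formed) = 1097 kJ
ΔH = Σ(broken) − Σ(formed) = 913 − 1097 = −184 kJ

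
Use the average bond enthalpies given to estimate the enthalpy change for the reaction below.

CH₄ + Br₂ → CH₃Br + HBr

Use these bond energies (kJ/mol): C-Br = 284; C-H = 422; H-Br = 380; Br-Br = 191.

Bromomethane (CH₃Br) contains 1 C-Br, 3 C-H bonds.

ΔH ≈ −51 kJ

Bonds broken (reactants):
  Br-Br: 1 × 191 = 191
  C-H: 4 × 422 = 1688
  Σ(broken) = 1879 kJ
Bonds formed (products):
  C-Br: 1 × 284 = 284
  C-H: 3 × 422 = 1266
  H-Br: 1 × 380 = 380
  Σ(formed) = 1930 kJ
ΔH = Σ(broken) − Σ(formed) = 1879 − 1930 = −51 kJ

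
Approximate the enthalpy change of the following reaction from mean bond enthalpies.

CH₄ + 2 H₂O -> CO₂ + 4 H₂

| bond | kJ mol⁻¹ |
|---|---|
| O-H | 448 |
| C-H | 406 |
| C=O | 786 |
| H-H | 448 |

ΔH ≈ +52 kJ

Bonds broken (reactants):
  C-H: 4 × 406 = 1624
  O-H: 4 × 448 = 1792
  Σ(broken) = 3416 kJ
Bonds formed (products):
  C=O: 2 × 786 = 1572
  H-H: 4 × 448 = 1792
  Σ(formed) = 3364 kJ
ΔH = Σ(broken) − Σ(formed) = 3416 − 3364 = +52 kJ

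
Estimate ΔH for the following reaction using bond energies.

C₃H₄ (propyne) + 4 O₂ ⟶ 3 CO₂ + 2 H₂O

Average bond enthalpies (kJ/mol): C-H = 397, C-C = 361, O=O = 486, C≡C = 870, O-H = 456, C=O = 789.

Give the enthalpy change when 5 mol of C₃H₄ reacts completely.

ΔH = −8975 kJ

Bonds broken (reactants):
  C≡C: 1 × 870 = 870
  C-C: 1 × 361 = 361
  C-H: 4 × 397 = 1588
  O=O: 4 × 486 = 1944
  Σ(broken) = 4763 kJ
Bonds formed (products):
  C=O: 6 × 789 = 4734
  O-H: 4 × 456 = 1824
  Σ(formed) = 6558 kJ
ΔH = Σ(broken) − Σ(formed) = 4763 − 6558 = −1795 kJ
For 5× the reaction as written: 5 × (−1795) = −8975 kJ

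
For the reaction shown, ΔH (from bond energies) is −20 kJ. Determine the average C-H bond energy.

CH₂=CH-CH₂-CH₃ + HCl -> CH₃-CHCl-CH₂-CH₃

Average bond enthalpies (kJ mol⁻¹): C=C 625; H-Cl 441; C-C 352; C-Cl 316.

Let D be the C-H bond energy.
Σ(broken) = 2×352 + 8×D + 1×625 + 1×441 = 1770 + 8D
Σ(formed) = 3×352 + 1×316 + 9×D = 1372 + 9D
ΔH = Σ(broken) − Σ(formed) = (1770 + 8D) − (1372 + 9D) = +398 − D
Setting this equal to −20 kJ gives D = 418 kJ/mol.

D(C-H) ≈ 418 kJ/mol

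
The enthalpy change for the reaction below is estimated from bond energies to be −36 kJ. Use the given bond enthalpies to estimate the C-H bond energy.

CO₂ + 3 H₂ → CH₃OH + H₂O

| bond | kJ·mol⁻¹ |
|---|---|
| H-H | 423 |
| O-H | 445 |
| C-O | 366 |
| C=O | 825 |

Let D be the C-H bond energy.
Σ(broken) = 2×825 + 3×423 = 2919
Σ(formed) = 3×D + 1×366 + 3×445 = 1701 + 3D
ΔH = Σ(broken) − Σ(formed) = (2919) − (1701 + 3D) = +1218 − 3D
Setting this equal to −36 kJ gives 3D = 1254, so D = 418 kJ/mol.

D(C-H) ≈ 418 kJ/mol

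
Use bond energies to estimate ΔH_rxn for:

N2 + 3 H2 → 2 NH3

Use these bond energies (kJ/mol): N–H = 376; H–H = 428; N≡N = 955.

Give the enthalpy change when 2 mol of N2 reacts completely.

Bonds broken (reactants):
  H–H: 3 × 428 = 1284
  N≡N: 1 × 955 = 955
  Σ(broken) = 2239 kJ
Bonds formed (products):
  N–H: 6 × 376 = 2256
  Σ(formed) = 2256 kJ
ΔH = Σ(broken) − Σ(formed) = 2239 − 2256 = −17 kJ
For 2× the reaction as written: 2 × (−17) = −34 kJ

ΔH = −34 kJ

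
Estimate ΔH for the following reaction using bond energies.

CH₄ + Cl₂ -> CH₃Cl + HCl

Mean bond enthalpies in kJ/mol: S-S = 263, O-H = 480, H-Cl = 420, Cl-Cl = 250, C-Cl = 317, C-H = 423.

Bonds broken (reactants):
  C-H: 4 × 423 = 1692
  Cl-Cl: 1 × 250 = 250
  Σ(broken) = 1942 kJ
Bonds formed (products):
  C-Cl: 1 × 317 = 317
  C-H: 3 × 423 = 1269
  H-Cl: 1 × 420 = 420
  Σ(formed) = 2006 kJ
ΔH = Σ(broken) − Σ(formed) = 1942 − 2006 = −64 kJ

ΔH ≈ −64 kJ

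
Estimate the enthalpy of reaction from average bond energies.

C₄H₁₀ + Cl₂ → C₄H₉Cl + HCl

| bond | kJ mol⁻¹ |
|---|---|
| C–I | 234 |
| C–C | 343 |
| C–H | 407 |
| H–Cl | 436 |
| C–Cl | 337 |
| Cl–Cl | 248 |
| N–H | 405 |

ΔH ≈ −118 kJ

Bonds broken (reactants):
  C–C: 3 × 343 = 1029
  C–H: 10 × 407 = 4070
  Cl–Cl: 1 × 248 = 248
  Σ(broken) = 5347 kJ
Bonds formed (products):
  C–C: 3 × 343 = 1029
  C–Cl: 1 × 337 = 337
  C–H: 9 × 407 = 3663
  H–Cl: 1 × 436 = 436
  Σ(formed) = 5465 kJ
ΔH = Σ(broken) − Σ(formed) = 5347 − 5465 = −118 kJ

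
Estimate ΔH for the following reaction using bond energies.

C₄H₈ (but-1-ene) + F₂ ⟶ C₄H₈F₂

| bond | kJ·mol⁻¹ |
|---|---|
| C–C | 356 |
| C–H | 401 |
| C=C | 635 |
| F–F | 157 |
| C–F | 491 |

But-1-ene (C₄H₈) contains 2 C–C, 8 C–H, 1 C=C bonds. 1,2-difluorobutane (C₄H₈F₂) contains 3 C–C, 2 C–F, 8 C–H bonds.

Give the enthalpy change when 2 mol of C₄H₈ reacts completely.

Bonds broken (reactants):
  C–C: 2 × 356 = 712
  C–H: 8 × 401 = 3208
  C=C: 1 × 635 = 635
  F–F: 1 × 157 = 157
  Σ(broken) = 4712 kJ
Bonds formed (products):
  C–C: 3 × 356 = 1068
  C–F: 2 × 491 = 982
  C–H: 8 × 401 = 3208
  Σ(formed) = 5258 kJ
ΔH = Σ(broken) − Σ(formed) = 4712 − 5258 = −546 kJ
For 2× the reaction as written: 2 × (−546) = −1092 kJ

ΔH = −1092 kJ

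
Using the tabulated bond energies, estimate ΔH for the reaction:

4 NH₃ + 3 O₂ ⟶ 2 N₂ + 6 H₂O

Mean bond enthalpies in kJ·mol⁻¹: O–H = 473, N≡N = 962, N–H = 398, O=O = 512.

ΔH ≈ −1288 kJ

Bonds broken (reactants):
  N–H: 12 × 398 = 4776
  O=O: 3 × 512 = 1536
  Σ(broken) = 6312 kJ
Bonds formed (products):
  N≡N: 2 × 962 = 1924
  O–H: 12 × 473 = 5676
  Σ(formed) = 7600 kJ
ΔH = Σ(broken) − Σ(formed) = 6312 − 7600 = −1288 kJ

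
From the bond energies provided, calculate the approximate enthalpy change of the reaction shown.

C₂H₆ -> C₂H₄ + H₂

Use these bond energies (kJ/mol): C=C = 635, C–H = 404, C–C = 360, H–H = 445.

ΔH ≈ +88 kJ

Bonds broken (reactants):
  C–C: 1 × 360 = 360
  C–H: 6 × 404 = 2424
  Σ(broken) = 2784 kJ
Bonds formed (products):
  C–H: 4 × 404 = 1616
  C=C: 1 × 635 = 635
  H–H: 1 × 445 = 445
  Σ(formed) = 2696 kJ
ΔH = Σ(broken) − Σ(formed) = 2784 − 2696 = +88 kJ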